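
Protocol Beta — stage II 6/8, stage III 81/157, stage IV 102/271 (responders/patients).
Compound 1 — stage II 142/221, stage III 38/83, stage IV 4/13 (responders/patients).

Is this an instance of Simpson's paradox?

Stage II: Protocol Beta 6/8 = 75.0%, Compound 1 142/221 = 64.3% → Protocol Beta
Stage III: Protocol Beta 81/157 = 51.6%, Compound 1 38/83 = 45.8% → Protocol Beta
Stage IV: Protocol Beta 102/271 = 37.6%, Compound 1 4/13 = 30.8% → Protocol Beta
Overall: Protocol Beta 189/436 = 43.3%, Compound 1 184/317 = 58.0% → Compound 1
Protocol Beta wins each disease group but Compound 1 wins overall — the comparison reverses. Protocol Beta's patients skew toward stage IV, which has a lower base rate.

Yes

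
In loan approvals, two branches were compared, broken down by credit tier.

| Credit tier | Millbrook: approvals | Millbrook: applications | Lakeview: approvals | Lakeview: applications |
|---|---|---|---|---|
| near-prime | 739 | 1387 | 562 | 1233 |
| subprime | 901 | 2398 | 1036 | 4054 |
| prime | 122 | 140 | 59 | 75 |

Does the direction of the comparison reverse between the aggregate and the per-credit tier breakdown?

Near-prime: Millbrook 739/1387 = 53.3%, Lakeview 562/1233 = 45.6% → Millbrook
Subprime: Millbrook 901/2398 = 37.6%, Lakeview 1036/4054 = 25.6% → Millbrook
Prime: Millbrook 122/140 = 87.1%, Lakeview 59/75 = 78.7% → Millbrook
Overall: Millbrook 1762/3925 = 44.9%, Lakeview 1657/5362 = 30.9% → Millbrook
Millbrook wins overall and in every credit group — no reversal.

No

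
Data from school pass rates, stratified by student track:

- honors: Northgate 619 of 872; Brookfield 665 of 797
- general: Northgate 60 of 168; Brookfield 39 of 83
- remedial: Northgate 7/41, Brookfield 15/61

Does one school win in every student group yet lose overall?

No

Honors: Northgate 619/872 = 71.0%, Brookfield 665/797 = 83.4% → Brookfield
General: Northgate 60/168 = 35.7%, Brookfield 39/83 = 47.0% → Brookfield
Remedial: Northgate 7/41 = 17.1%, Brookfield 15/61 = 24.6% → Brookfield
Overall: Northgate 686/1081 = 63.5%, Brookfield 719/941 = 76.4% → Brookfield
Brookfield wins overall and in every student group — no reversal.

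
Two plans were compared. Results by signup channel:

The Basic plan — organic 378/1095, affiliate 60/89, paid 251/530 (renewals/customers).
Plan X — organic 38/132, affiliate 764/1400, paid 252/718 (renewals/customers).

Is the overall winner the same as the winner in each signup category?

Organic: the Basic plan 378/1095 = 34.5%, Plan X 38/132 = 28.8% → the Basic plan
Affiliate: the Basic plan 60/89 = 67.4%, Plan X 764/1400 = 54.6% → the Basic plan
Paid: the Basic plan 251/530 = 47.4%, Plan X 252/718 = 35.1% → the Basic plan
Overall: the Basic plan 689/1714 = 40.2%, Plan X 1054/2250 = 46.8% → Plan X
The Basic plan wins each signup group but Plan X wins overall — the comparison reverses. The Basic plan's customers skew toward organic, which has a lower base rate.

No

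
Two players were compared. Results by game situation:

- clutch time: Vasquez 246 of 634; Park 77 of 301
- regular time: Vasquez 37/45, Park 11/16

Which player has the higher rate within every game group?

Clutch time: Vasquez 246/634 = 38.8%, Park 77/301 = 25.6% → Vasquez
Regular time: Vasquez 37/45 = 82.2%, Park 11/16 = 68.8% → Vasquez
Vasquez has the higher rate in both groups.

Vasquez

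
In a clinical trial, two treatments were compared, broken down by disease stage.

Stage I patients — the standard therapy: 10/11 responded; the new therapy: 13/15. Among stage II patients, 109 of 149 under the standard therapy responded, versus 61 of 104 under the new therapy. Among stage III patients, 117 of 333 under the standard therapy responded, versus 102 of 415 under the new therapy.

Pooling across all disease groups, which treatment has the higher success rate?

Stage I: the standard therapy 10/11 = 90.9%, the new therapy 13/15 = 86.7% → the standard therapy
Stage II: the standard therapy 109/149 = 73.2%, the new therapy 61/104 = 58.7% → the standard therapy
Stage III: the standard therapy 117/333 = 35.1%, the new therapy 102/415 = 24.6% → the standard therapy
Overall: the standard therapy 236/493 = 47.9%, the new therapy 176/534 = 33.0% → the standard therapy

the standard therapy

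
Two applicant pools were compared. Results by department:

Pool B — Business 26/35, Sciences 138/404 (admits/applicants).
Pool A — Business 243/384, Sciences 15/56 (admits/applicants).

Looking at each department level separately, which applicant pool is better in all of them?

Pool B

Business: Pool B 26/35 = 74.3%, Pool A 243/384 = 63.3% → Pool B
Sciences: Pool B 138/404 = 34.2%, Pool A 15/56 = 26.8% → Pool B
Pool B has the higher rate in both groups.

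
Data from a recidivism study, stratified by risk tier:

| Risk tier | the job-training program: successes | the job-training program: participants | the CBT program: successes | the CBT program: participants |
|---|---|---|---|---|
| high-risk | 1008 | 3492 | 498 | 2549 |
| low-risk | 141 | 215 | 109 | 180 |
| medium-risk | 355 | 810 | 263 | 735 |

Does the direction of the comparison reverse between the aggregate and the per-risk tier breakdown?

High-risk: the job-training program 1008/3492 = 28.9%, the CBT program 498/2549 = 19.5% → the job-training program
Low-risk: the job-training program 141/215 = 65.6%, the CBT program 109/180 = 60.6% → the job-training program
Medium-risk: the job-training program 355/810 = 43.8%, the CBT program 263/735 = 35.8% → the job-training program
Overall: the job-training program 1504/4517 = 33.3%, the CBT program 870/3464 = 25.1% → the job-training program
The job-training program wins overall and in every risk group — no reversal.

No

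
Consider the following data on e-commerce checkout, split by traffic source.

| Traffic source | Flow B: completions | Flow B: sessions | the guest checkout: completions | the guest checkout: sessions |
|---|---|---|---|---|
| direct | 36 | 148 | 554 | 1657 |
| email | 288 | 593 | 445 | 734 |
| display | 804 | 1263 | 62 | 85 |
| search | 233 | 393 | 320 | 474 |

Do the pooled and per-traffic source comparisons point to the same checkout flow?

Direct: Flow B 36/148 = 24.3%, the guest checkout 554/1657 = 33.4% → the guest checkout
Email: Flow B 288/593 = 48.6%, the guest checkout 445/734 = 60.6% → the guest checkout
Display: Flow B 804/1263 = 63.7%, the guest checkout 62/85 = 72.9% → the guest checkout
Search: Flow B 233/393 = 59.3%, the guest checkout 320/474 = 67.5% → the guest checkout
Overall: Flow B 1361/2397 = 56.8%, the guest checkout 1381/2950 = 46.8% → Flow B
The guest checkout wins each traffic group but Flow B wins overall — the comparison reverses. The guest checkout's sessions skew toward direct, which has a lower base rate.

No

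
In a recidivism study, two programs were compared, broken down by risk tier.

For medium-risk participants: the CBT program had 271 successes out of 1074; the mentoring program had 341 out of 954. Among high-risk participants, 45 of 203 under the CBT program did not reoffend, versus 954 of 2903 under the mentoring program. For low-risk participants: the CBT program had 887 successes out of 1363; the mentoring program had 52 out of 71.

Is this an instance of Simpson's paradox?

Yes

Medium-risk: the CBT program 271/1074 = 25.2%, the mentoring program 341/954 = 35.7% → the mentoring program
High-risk: the CBT program 45/203 = 22.2%, the mentoring program 954/2903 = 32.9% → the mentoring program
Low-risk: the CBT program 887/1363 = 65.1%, the mentoring program 52/71 = 73.2% → the mentoring program
Overall: the CBT program 1203/2640 = 45.6%, the mentoring program 1347/3928 = 34.3% → the CBT program
The mentoring program wins each risk group but the CBT program wins overall — the comparison reverses. The mentoring program's participants skew toward high-risk, which has a lower base rate.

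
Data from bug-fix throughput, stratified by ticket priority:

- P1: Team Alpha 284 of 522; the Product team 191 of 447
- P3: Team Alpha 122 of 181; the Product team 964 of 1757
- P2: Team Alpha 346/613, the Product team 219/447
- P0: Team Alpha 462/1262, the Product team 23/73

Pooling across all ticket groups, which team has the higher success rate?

P1: Team Alpha 284/522 = 54.4%, the Product team 191/447 = 42.7% → Team Alpha
P3: Team Alpha 122/181 = 67.4%, the Product team 964/1757 = 54.9% → Team Alpha
P2: Team Alpha 346/613 = 56.4%, the Product team 219/447 = 49.0% → Team Alpha
P0: Team Alpha 462/1262 = 36.6%, the Product team 23/73 = 31.5% → Team Alpha
Overall: Team Alpha 1214/2578 = 47.1%, the Product team 1397/2724 = 51.3% → the Product team
(Team Alpha wins every ticket group but the Product team wins overall — Team Alpha's tickets skew toward the low-rate P0 group.)

the Product team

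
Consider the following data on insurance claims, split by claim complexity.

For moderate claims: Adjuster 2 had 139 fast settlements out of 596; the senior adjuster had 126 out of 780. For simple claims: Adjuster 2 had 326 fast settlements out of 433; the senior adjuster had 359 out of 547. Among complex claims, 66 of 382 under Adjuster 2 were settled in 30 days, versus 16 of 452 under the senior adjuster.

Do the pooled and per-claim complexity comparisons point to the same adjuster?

Yes

Moderate: Adjuster 2 139/596 = 23.3%, the senior adjuster 126/780 = 16.2% → Adjuster 2
Simple: Adjuster 2 326/433 = 75.3%, the senior adjuster 359/547 = 65.6% → Adjuster 2
Complex: Adjuster 2 66/382 = 17.3%, the senior adjuster 16/452 = 3.5% → Adjuster 2
Overall: Adjuster 2 531/1411 = 37.6%, the senior adjuster 501/1779 = 28.2% → Adjuster 2
Adjuster 2 wins overall and in every claim group — no reversal.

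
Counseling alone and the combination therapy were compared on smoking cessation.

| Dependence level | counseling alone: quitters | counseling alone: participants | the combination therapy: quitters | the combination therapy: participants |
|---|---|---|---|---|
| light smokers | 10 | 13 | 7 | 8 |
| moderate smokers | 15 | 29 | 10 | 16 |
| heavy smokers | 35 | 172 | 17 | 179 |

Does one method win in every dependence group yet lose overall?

No

Light smokers: counseling alone 10/13 = 76.9%, the combination therapy 7/8 = 87.5% → the combination therapy
Moderate smokers: counseling alone 15/29 = 51.7%, the combination therapy 10/16 = 62.5% → the combination therapy
Heavy smokers: counseling alone 35/172 = 20.3%, the combination therapy 17/179 = 9.5% → counseling alone
Overall: counseling alone 60/214 = 28.0%, the combination therapy 34/203 = 16.7% → counseling alone
Neither sweeps: counseling alone wins 1 of 3 groups, the combination therapy wins 2. Counseling alone wins overall but not every group — no Simpson reversal.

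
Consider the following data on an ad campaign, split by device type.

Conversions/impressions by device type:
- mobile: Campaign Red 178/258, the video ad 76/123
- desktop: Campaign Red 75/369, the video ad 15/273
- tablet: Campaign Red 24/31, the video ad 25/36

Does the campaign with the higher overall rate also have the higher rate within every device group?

Yes

Mobile: Campaign Red 178/258 = 69.0%, the video ad 76/123 = 61.8% → Campaign Red
Desktop: Campaign Red 75/369 = 20.3%, the video ad 15/273 = 5.5% → Campaign Red
Tablet: Campaign Red 24/31 = 77.4%, the video ad 25/36 = 69.4% → Campaign Red
Overall: Campaign Red 277/658 = 42.1%, the video ad 116/432 = 26.9% → Campaign Red
Campaign Red wins overall and in every device group — no reversal.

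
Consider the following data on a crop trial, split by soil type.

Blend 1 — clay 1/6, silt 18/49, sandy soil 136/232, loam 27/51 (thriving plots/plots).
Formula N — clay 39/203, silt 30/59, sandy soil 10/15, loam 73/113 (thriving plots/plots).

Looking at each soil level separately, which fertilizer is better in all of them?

Clay: Blend 1 1/6 = 16.7%, Formula N 39/203 = 19.2% → Formula N
Silt: Blend 1 18/49 = 36.7%, Formula N 30/59 = 50.8% → Formula N
Sandy soil: Blend 1 136/232 = 58.6%, Formula N 10/15 = 66.7% → Formula N
Loam: Blend 1 27/51 = 52.9%, Formula N 73/113 = 64.6% → Formula N
Formula N has the higher rate in all 4 groups.

Formula N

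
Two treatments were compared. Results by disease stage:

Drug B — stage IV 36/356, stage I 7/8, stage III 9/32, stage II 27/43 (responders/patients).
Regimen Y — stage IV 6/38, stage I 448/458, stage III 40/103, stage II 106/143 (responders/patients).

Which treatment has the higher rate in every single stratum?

Regimen Y

Stage IV: Drug B 36/356 = 10.1%, Regimen Y 6/38 = 15.8% → Regimen Y
Stage I: Drug B 7/8 = 87.5%, Regimen Y 448/458 = 97.8% → Regimen Y
Stage III: Drug B 9/32 = 28.1%, Regimen Y 40/103 = 38.8% → Regimen Y
Stage II: Drug B 27/43 = 62.8%, Regimen Y 106/143 = 74.1% → Regimen Y
Regimen Y has the higher rate in all 4 groups.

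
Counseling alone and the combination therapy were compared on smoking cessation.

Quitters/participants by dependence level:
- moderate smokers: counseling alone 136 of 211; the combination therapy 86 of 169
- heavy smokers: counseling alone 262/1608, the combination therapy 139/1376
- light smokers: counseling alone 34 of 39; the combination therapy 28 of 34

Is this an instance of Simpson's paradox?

No

Moderate smokers: counseling alone 136/211 = 64.5%, the combination therapy 86/169 = 50.9% → counseling alone
Heavy smokers: counseling alone 262/1608 = 16.3%, the combination therapy 139/1376 = 10.1% → counseling alone
Light smokers: counseling alone 34/39 = 87.2%, the combination therapy 28/34 = 82.4% → counseling alone
Overall: counseling alone 432/1858 = 23.3%, the combination therapy 253/1579 = 16.0% → counseling alone
Counseling alone wins overall and in every dependence group — no reversal.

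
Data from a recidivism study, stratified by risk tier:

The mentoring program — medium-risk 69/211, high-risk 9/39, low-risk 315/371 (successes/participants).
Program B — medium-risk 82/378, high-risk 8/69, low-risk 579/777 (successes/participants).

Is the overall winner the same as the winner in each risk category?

Yes

Medium-risk: the mentoring program 69/211 = 32.7%, Program B 82/378 = 21.7% → the mentoring program
High-risk: the mentoring program 9/39 = 23.1%, Program B 8/69 = 11.6% → the mentoring program
Low-risk: the mentoring program 315/371 = 84.9%, Program B 579/777 = 74.5% → the mentoring program
Overall: the mentoring program 393/621 = 63.3%, Program B 669/1224 = 54.7% → the mentoring program
The mentoring program wins overall and in every risk group — no reversal.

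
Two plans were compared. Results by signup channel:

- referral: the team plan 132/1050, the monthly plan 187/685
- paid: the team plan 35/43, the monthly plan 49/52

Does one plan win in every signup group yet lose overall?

Referral: the team plan 132/1050 = 12.6%, the monthly plan 187/685 = 27.3% → the monthly plan
Paid: the team plan 35/43 = 81.4%, the monthly plan 49/52 = 94.2% → the monthly plan
Overall: the team plan 167/1093 = 15.3%, the monthly plan 236/737 = 32.0% → the monthly plan
The monthly plan wins overall and in every signup group — no reversal.

No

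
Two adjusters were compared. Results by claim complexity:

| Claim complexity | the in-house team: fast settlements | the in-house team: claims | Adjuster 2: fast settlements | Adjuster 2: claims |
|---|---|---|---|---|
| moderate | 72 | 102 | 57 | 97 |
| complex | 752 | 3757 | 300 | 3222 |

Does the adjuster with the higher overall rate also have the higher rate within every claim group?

Yes

Moderate: the in-house team 72/102 = 70.6%, Adjuster 2 57/97 = 58.8% → the in-house team
Complex: the in-house team 752/3757 = 20.0%, Adjuster 2 300/3222 = 9.3% → the in-house team
Overall: the in-house team 824/3859 = 21.4%, Adjuster 2 357/3319 = 10.8% → the in-house team
The in-house team wins overall and in every claim group — no reversal.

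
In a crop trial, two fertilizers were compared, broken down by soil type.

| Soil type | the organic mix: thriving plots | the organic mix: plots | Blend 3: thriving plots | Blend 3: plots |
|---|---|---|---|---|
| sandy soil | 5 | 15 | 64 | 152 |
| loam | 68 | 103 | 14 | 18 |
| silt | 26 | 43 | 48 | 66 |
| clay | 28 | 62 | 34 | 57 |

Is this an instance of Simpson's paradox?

Sandy soil: the organic mix 5/15 = 33.3%, Blend 3 64/152 = 42.1% → Blend 3
Loam: the organic mix 68/103 = 66.0%, Blend 3 14/18 = 77.8% → Blend 3
Silt: the organic mix 26/43 = 60.5%, Blend 3 48/66 = 72.7% → Blend 3
Clay: the organic mix 28/62 = 45.2%, Blend 3 34/57 = 59.6% → Blend 3
Overall: the organic mix 127/223 = 57.0%, Blend 3 160/293 = 54.6% → the organic mix
Blend 3 wins each soil group but the organic mix wins overall — the comparison reverses. Blend 3's plots skew toward sandy soil, which has a lower base rate.

Yes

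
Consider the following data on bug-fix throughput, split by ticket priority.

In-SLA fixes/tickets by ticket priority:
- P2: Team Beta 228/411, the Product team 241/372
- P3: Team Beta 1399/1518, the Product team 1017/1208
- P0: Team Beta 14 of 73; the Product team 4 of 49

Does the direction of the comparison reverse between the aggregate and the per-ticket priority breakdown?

P2: Team Beta 228/411 = 55.5%, the Product team 241/372 = 64.8% → the Product team
P3: Team Beta 1399/1518 = 92.2%, the Product team 1017/1208 = 84.2% → Team Beta
P0: Team Beta 14/73 = 19.2%, the Product team 4/49 = 8.2% → Team Beta
Overall: Team Beta 1641/2002 = 82.0%, the Product team 1262/1629 = 77.5% → Team Beta
Neither sweeps: Team Beta wins 2 of 3 groups, the Product team wins 1. Team Beta wins overall but not every group — no Simpson reversal.

No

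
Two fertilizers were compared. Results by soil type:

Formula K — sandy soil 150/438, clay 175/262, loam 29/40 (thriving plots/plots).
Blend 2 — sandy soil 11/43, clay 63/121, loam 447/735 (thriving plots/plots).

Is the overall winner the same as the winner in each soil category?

Sandy soil: Formula K 150/438 = 34.2%, Blend 2 11/43 = 25.6% → Formula K
Clay: Formula K 175/262 = 66.8%, Blend 2 63/121 = 52.1% → Formula K
Loam: Formula K 29/40 = 72.5%, Blend 2 447/735 = 60.8% → Formula K
Overall: Formula K 354/740 = 47.8%, Blend 2 521/899 = 58.0% → Blend 2
Formula K wins each soil group but Blend 2 wins overall — the comparison reverses. Formula K's plots skew toward sandy soil, which has a lower base rate.

No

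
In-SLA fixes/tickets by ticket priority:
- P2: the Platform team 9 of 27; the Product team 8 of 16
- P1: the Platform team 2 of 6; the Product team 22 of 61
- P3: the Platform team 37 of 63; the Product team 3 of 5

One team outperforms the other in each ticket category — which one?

the Product team

P2: the Platform team 9/27 = 33.3%, the Product team 8/16 = 50.0% → the Product team
P1: the Platform team 2/6 = 33.3%, the Product team 22/61 = 36.1% → the Product team
P3: the Platform team 37/63 = 58.7%, the Product team 3/5 = 60.0% → the Product team
The Product team has the higher rate in all 3 groups.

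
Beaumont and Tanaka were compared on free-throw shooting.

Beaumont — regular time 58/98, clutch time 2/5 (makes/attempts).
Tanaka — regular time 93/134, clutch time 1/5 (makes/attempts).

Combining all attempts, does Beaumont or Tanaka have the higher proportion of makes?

Regular time: Beaumont 58/98 = 59.2%, Tanaka 93/134 = 69.4% → Tanaka
Clutch time: Beaumont 2/5 = 40.0%, Tanaka 1/5 = 20.0% → Beaumont
Overall: Beaumont 60/103 = 58.3%, Tanaka 94/139 = 67.6% → Tanaka
(Neither sweeps every game group, but Tanaka has the higher pooled rate.)

Tanaka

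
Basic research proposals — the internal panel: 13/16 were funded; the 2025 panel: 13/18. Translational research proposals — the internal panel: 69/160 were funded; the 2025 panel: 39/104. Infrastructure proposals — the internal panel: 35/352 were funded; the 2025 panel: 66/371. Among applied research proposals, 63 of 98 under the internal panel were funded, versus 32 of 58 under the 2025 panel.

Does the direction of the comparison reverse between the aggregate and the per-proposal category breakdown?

Basic research: the internal panel 13/16 = 81.2%, the 2025 panel 13/18 = 72.2% → the internal panel
Translational research: the internal panel 69/160 = 43.1%, the 2025 panel 39/104 = 37.5% → the internal panel
Infrastructure: the internal panel 35/352 = 9.9%, the 2025 panel 66/371 = 17.8% → the 2025 panel
Applied research: the internal panel 63/98 = 64.3%, the 2025 panel 32/58 = 55.2% → the internal panel
Overall: the internal panel 180/626 = 28.8%, the 2025 panel 150/551 = 27.2% → the internal panel
Neither sweeps: the internal panel wins 3 of 4 groups, the 2025 panel wins 1. The internal panel wins overall but not every group — no Simpson reversal.

No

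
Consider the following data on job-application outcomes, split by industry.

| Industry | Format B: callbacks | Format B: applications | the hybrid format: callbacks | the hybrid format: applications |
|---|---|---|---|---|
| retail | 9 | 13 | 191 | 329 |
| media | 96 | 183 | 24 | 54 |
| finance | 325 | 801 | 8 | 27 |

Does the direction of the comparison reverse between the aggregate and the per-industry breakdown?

Retail: Format B 9/13 = 69.2%, the hybrid format 191/329 = 58.1% → Format B
Media: Format B 96/183 = 52.5%, the hybrid format 24/54 = 44.4% → Format B
Finance: Format B 325/801 = 40.6%, the hybrid format 8/27 = 29.6% → Format B
Overall: Format B 430/997 = 43.1%, the hybrid format 223/410 = 54.4% → the hybrid format
Format B wins each industry group but the hybrid format wins overall — the comparison reverses. Format B's applications skew toward finance, which has a lower base rate.

Yes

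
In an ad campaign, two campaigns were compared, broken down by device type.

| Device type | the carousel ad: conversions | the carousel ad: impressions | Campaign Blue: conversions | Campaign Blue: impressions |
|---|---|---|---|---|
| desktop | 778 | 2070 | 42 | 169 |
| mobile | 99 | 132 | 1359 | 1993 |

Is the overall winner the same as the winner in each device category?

No

Desktop: the carousel ad 778/2070 = 37.6%, Campaign Blue 42/169 = 24.9% → the carousel ad
Mobile: the carousel ad 99/132 = 75.0%, Campaign Blue 1359/1993 = 68.2% → the carousel ad
Overall: the carousel ad 877/2202 = 39.8%, Campaign Blue 1401/2162 = 64.8% → Campaign Blue
The carousel ad wins each device group but Campaign Blue wins overall — the comparison reverses. The carousel ad's impressions skew toward desktop, which has a lower base rate.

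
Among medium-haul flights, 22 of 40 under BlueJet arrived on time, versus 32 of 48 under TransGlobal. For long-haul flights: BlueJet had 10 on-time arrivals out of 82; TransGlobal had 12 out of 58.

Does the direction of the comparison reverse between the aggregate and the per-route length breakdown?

Medium-haul: BlueJet 22/40 = 55.0%, TransGlobal 32/48 = 66.7% → TransGlobal
Long-haul: BlueJet 10/82 = 12.2%, TransGlobal 12/58 = 20.7% → TransGlobal
Overall: BlueJet 32/122 = 26.2%, TransGlobal 44/106 = 41.5% → TransGlobal
TransGlobal wins overall and in every route group — no reversal.

No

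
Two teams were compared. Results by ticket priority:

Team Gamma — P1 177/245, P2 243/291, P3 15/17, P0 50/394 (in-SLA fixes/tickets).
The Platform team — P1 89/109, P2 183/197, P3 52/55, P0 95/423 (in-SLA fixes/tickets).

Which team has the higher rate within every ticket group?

the Platform team

P1: Team Gamma 177/245 = 72.2%, the Platform team 89/109 = 81.7% → the Platform team
P2: Team Gamma 243/291 = 83.5%, the Platform team 183/197 = 92.9% → the Platform team
P3: Team Gamma 15/17 = 88.2%, the Platform team 52/55 = 94.5% → the Platform team
P0: Team Gamma 50/394 = 12.7%, the Platform team 95/423 = 22.5% → the Platform team
The Platform team has the higher rate in all 4 groups.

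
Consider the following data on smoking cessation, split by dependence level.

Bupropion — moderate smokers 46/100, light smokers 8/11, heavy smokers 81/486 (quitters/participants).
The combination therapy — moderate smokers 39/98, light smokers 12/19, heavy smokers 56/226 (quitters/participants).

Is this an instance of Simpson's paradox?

Moderate smokers: bupropion 46/100 = 46.0%, the combination therapy 39/98 = 39.8% → bupropion
Light smokers: bupropion 8/11 = 72.7%, the combination therapy 12/19 = 63.2% → bupropion
Heavy smokers: bupropion 81/486 = 16.7%, the combination therapy 56/226 = 24.8% → the combination therapy
Overall: bupropion 135/597 = 22.6%, the combination therapy 107/343 = 31.2% → the combination therapy
Neither sweeps: bupropion wins 2 of 3 groups, the combination therapy wins 1. The combination therapy wins overall but not every group — no Simpson reversal.

No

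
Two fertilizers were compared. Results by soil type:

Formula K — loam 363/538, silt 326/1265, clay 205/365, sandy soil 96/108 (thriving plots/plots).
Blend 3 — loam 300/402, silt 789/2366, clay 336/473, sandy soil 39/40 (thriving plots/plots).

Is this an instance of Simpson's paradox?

No

Loam: Formula K 363/538 = 67.5%, Blend 3 300/402 = 74.6% → Blend 3
Silt: Formula K 326/1265 = 25.8%, Blend 3 789/2366 = 33.3% → Blend 3
Clay: Formula K 205/365 = 56.2%, Blend 3 336/473 = 71.0% → Blend 3
Sandy soil: Formula K 96/108 = 88.9%, Blend 3 39/40 = 97.5% → Blend 3
Overall: Formula K 990/2276 = 43.5%, Blend 3 1464/3281 = 44.6% → Blend 3
Blend 3 wins overall and in every soil group — no reversal.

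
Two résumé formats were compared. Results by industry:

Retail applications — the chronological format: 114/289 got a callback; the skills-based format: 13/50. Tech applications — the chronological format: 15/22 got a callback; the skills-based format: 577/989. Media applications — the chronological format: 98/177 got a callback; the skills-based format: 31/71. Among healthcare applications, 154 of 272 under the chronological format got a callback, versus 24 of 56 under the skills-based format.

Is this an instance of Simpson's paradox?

Retail: the chronological format 114/289 = 39.4%, the skills-based format 13/50 = 26.0% → the chronological format
Tech: the chronological format 15/22 = 68.2%, the skills-based format 577/989 = 58.3% → the chronological format
Media: the chronological format 98/177 = 55.4%, the skills-based format 31/71 = 43.7% → the chronological format
Healthcare: the chronological format 154/272 = 56.6%, the skills-based format 24/56 = 42.9% → the chronological format
Overall: the chronological format 381/760 = 50.1%, the skills-based format 645/1166 = 55.3% → the skills-based format
The chronological format wins each industry group but the skills-based format wins overall — the comparison reverses. The chronological format's applications skew toward retail, which has a lower base rate.

Yes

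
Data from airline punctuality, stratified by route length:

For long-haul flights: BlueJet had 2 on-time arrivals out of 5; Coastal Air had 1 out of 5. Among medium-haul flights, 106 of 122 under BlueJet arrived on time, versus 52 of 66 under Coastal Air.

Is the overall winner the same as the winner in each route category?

Yes

Long-haul: BlueJet 2/5 = 40.0%, Coastal Air 1/5 = 20.0% → BlueJet
Medium-haul: BlueJet 106/122 = 86.9%, Coastal Air 52/66 = 78.8% → BlueJet
Overall: BlueJet 108/127 = 85.0%, Coastal Air 53/71 = 74.6% → BlueJet
BlueJet wins overall and in every route group — no reversal.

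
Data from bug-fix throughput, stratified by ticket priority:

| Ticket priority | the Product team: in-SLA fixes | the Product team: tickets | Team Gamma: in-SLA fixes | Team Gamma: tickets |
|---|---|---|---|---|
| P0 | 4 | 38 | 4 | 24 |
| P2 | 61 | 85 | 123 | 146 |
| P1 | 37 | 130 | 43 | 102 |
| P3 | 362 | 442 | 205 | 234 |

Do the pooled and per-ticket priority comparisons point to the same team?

P0: the Product team 4/38 = 10.5%, Team Gamma 4/24 = 16.7% → Team Gamma
P2: the Product team 61/85 = 71.8%, Team Gamma 123/146 = 84.2% → Team Gamma
P1: the Product team 37/130 = 28.5%, Team Gamma 43/102 = 42.2% → Team Gamma
P3: the Product team 362/442 = 81.9%, Team Gamma 205/234 = 87.6% → Team Gamma
Overall: the Product team 464/695 = 66.8%, Team Gamma 375/506 = 74.1% → Team Gamma
Team Gamma wins overall and in every ticket group — no reversal.

Yes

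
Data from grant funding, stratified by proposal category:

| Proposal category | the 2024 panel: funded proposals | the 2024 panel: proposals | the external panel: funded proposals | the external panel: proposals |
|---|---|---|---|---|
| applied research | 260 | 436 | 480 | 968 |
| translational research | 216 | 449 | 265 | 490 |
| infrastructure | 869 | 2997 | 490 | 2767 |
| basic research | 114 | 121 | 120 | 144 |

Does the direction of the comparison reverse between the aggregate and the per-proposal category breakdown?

No

Applied research: the 2024 panel 260/436 = 59.6%, the external panel 480/968 = 49.6% → the 2024 panel
Translational research: the 2024 panel 216/449 = 48.1%, the external panel 265/490 = 54.1% → the external panel
Infrastructure: the 2024 panel 869/2997 = 29.0%, the external panel 490/2767 = 17.7% → the 2024 panel
Basic research: the 2024 panel 114/121 = 94.2%, the external panel 120/144 = 83.3% → the 2024 panel
Overall: the 2024 panel 1459/4003 = 36.4%, the external panel 1355/4369 = 31.0% → the 2024 panel
Neither sweeps: the 2024 panel wins 3 of 4 groups, the external panel wins 1. The 2024 panel wins overall but not every group — no Simpson reversal.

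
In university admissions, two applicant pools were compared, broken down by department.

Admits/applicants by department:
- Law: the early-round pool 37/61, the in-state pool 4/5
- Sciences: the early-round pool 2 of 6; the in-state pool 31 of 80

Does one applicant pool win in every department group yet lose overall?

Yes

Law: the early-round pool 37/61 = 60.7%, the in-state pool 4/5 = 80.0% → the in-state pool
Sciences: the early-round pool 2/6 = 33.3%, the in-state pool 31/80 = 38.8% → the in-state pool
Overall: the early-round pool 39/67 = 58.2%, the in-state pool 35/85 = 41.2% → the early-round pool
The in-state pool wins each department group but the early-round pool wins overall — the comparison reverses. The in-state pool's applicants skew toward Sciences, which has a lower base rate.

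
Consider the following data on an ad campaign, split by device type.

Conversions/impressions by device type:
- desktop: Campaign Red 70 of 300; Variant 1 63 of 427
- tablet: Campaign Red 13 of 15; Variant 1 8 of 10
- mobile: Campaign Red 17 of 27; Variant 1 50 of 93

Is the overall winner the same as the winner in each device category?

Desktop: Campaign Red 70/300 = 23.3%, Variant 1 63/427 = 14.8% → Campaign Red
Tablet: Campaign Red 13/15 = 86.7%, Variant 1 8/10 = 80.0% → Campaign Red
Mobile: Campaign Red 17/27 = 63.0%, Variant 1 50/93 = 53.8% → Campaign Red
Overall: Campaign Red 100/342 = 29.2%, Variant 1 121/530 = 22.8% → Campaign Red
Campaign Red wins overall and in every device group — no reversal.

Yes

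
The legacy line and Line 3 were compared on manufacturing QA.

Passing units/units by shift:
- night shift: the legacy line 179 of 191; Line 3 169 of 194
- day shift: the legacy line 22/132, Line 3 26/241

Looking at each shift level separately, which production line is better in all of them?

Night shift: the legacy line 179/191 = 93.7%, Line 3 169/194 = 87.1% → the legacy line
Day shift: the legacy line 22/132 = 16.7%, Line 3 26/241 = 10.8% → the legacy line
The legacy line has the higher rate in both groups.

the legacy line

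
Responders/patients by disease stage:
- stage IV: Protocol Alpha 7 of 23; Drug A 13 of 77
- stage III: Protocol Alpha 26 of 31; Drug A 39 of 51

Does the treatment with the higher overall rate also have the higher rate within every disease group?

Yes

Stage IV: Protocol Alpha 7/23 = 30.4%, Drug A 13/77 = 16.9% → Protocol Alpha
Stage III: Protocol Alpha 26/31 = 83.9%, Drug A 39/51 = 76.5% → Protocol Alpha
Overall: Protocol Alpha 33/54 = 61.1%, Drug A 52/128 = 40.6% → Protocol Alpha
Protocol Alpha wins overall and in every disease group — no reversal.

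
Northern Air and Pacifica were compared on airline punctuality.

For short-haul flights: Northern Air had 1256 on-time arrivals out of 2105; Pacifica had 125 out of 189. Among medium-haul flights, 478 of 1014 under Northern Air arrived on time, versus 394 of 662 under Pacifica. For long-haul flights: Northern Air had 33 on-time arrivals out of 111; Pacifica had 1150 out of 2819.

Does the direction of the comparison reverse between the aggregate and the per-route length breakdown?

Yes

Short-haul: Northern Air 1256/2105 = 59.7%, Pacifica 125/189 = 66.1% → Pacifica
Medium-haul: Northern Air 478/1014 = 47.1%, Pacifica 394/662 = 59.5% → Pacifica
Long-haul: Northern Air 33/111 = 29.7%, Pacifica 1150/2819 = 40.8% → Pacifica
Overall: Northern Air 1767/3230 = 54.7%, Pacifica 1669/3670 = 45.5% → Northern Air
Pacifica wins each route group but Northern Air wins overall — the comparison reverses. Pacifica's flights skew toward long-haul, which has a lower base rate.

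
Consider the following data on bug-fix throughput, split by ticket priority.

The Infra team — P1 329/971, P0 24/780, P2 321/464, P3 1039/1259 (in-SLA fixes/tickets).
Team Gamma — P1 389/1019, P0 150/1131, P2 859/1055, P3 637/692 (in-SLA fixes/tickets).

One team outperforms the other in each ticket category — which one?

Team Gamma

P1: the Infra team 329/971 = 33.9%, Team Gamma 389/1019 = 38.2% → Team Gamma
P0: the Infra team 24/780 = 3.1%, Team Gamma 150/1131 = 13.3% → Team Gamma
P2: the Infra team 321/464 = 69.2%, Team Gamma 859/1055 = 81.4% → Team Gamma
P3: the Infra team 1039/1259 = 82.5%, Team Gamma 637/692 = 92.1% → Team Gamma
Team Gamma has the higher rate in all 4 groups.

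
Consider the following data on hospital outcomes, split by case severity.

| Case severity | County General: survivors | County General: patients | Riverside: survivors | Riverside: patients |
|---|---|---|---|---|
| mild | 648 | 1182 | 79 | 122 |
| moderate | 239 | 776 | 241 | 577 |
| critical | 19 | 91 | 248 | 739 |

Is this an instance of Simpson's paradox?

Mild: County General 648/1182 = 54.8%, Riverside 79/122 = 64.8% → Riverside
Moderate: County General 239/776 = 30.8%, Riverside 241/577 = 41.8% → Riverside
Critical: County General 19/91 = 20.9%, Riverside 248/739 = 33.6% → Riverside
Overall: County General 906/2049 = 44.2%, Riverside 568/1438 = 39.5% → County General
Riverside wins each case group but County General wins overall — the comparison reverses. Riverside's patients skew toward critical, which has a lower base rate.

Yes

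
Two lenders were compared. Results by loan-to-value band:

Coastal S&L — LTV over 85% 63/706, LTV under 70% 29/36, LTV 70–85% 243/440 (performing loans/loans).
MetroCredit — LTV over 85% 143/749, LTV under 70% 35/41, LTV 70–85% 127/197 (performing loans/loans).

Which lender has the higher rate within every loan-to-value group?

MetroCredit

LTV over 85%: Coastal S&L 63/706 = 8.9%, MetroCredit 143/749 = 19.1% → MetroCredit
LTV under 70%: Coastal S&L 29/36 = 80.6%, MetroCredit 35/41 = 85.4% → MetroCredit
LTV 70–85%: Coastal S&L 243/440 = 55.2%, MetroCredit 127/197 = 64.5% → MetroCredit
MetroCredit has the higher rate in all 3 groups.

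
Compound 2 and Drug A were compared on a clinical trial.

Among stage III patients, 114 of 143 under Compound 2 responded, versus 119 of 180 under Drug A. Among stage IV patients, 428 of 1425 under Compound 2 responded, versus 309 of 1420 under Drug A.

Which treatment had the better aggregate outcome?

Stage III: Compound 2 114/143 = 79.7%, Drug A 119/180 = 66.1% → Compound 2
Stage IV: Compound 2 428/1425 = 30.0%, Drug A 309/1420 = 21.8% → Compound 2
Overall: Compound 2 542/1568 = 34.6%, Drug A 428/1600 = 26.8% → Compound 2

Compound 2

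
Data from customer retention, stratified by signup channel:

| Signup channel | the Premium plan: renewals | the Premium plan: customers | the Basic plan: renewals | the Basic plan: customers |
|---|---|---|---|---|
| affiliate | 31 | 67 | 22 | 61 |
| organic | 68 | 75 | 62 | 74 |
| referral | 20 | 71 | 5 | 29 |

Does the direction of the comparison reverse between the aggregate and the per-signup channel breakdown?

Affiliate: the Premium plan 31/67 = 46.3%, the Basic plan 22/61 = 36.1% → the Premium plan
Organic: the Premium plan 68/75 = 90.7%, the Basic plan 62/74 = 83.8% → the Premium plan
Referral: the Premium plan 20/71 = 28.2%, the Basic plan 5/29 = 17.2% → the Premium plan
Overall: the Premium plan 119/213 = 55.9%, the Basic plan 89/164 = 54.3% → the Premium plan
The Premium plan wins overall and in every signup group — no reversal.

No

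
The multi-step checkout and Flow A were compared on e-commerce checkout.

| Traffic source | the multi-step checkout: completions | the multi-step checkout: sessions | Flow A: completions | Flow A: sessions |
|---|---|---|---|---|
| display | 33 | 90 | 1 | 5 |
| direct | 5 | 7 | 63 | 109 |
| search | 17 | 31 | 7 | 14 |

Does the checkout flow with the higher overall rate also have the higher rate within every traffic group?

No

Display: the multi-step checkout 33/90 = 36.7%, Flow A 1/5 = 20.0% → the multi-step checkout
Direct: the multi-step checkout 5/7 = 71.4%, Flow A 63/109 = 57.8% → the multi-step checkout
Search: the multi-step checkout 17/31 = 54.8%, Flow A 7/14 = 50.0% → the multi-step checkout
Overall: the multi-step checkout 55/128 = 43.0%, Flow A 71/128 = 55.5% → Flow A
The multi-step checkout wins each traffic group but Flow A wins overall — the comparison reverses. The multi-step checkout's sessions skew toward display, which has a lower base rate.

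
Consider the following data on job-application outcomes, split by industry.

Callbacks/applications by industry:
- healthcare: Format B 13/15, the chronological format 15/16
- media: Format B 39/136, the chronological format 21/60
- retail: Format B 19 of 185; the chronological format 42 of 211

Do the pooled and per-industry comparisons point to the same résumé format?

Healthcare: Format B 13/15 = 86.7%, the chronological format 15/16 = 93.8% → the chronological format
Media: Format B 39/136 = 28.7%, the chronological format 21/60 = 35.0% → the chronological format
Retail: Format B 19/185 = 10.3%, the chronological format 42/211 = 19.9% → the chronological format
Overall: Format B 71/336 = 21.1%, the chronological format 78/287 = 27.2% → the chronological format
The chronological format wins overall and in every industry group — no reversal.

Yes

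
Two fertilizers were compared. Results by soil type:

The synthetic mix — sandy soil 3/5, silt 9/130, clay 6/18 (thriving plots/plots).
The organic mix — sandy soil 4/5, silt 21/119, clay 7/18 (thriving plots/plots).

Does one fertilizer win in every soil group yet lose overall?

No

Sandy soil: the synthetic mix 3/5 = 60.0%, the organic mix 4/5 = 80.0% → the organic mix
Silt: the synthetic mix 9/130 = 6.9%, the organic mix 21/119 = 17.6% → the organic mix
Clay: the synthetic mix 6/18 = 33.3%, the organic mix 7/18 = 38.9% → the organic mix
Overall: the synthetic mix 18/153 = 11.8%, the organic mix 32/142 = 22.5% → the organic mix
The organic mix wins overall and in every soil group — no reversal.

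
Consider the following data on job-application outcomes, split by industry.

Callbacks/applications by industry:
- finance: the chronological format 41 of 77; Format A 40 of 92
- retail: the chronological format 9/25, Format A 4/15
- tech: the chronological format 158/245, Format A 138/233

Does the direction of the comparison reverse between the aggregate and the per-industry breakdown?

No

Finance: the chronological format 41/77 = 53.2%, Format A 40/92 = 43.5% → the chronological format
Retail: the chronological format 9/25 = 36.0%, Format A 4/15 = 26.7% → the chronological format
Tech: the chronological format 158/245 = 64.5%, Format A 138/233 = 59.2% → the chronological format
Overall: the chronological format 208/347 = 59.9%, Format A 182/340 = 53.5% → the chronological format
The chronological format wins overall and in every industry group — no reversal.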